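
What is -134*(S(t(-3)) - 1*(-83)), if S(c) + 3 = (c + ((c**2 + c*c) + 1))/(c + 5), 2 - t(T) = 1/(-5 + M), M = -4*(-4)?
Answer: -2281819/209 ≈ -10918.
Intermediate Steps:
M = 16
t(T) = 21/11 (t(T) = 2 - 1/(-5 + 16) = 2 - 1/11 = 21/11)
S(c) = -3 + (1 + c + 2*c**2)/(5 + c) (S(c) = -3 + (c + ((c**2 + c*c) + 1))/(c + 5) = -3 + (c + ((c**2 + c**2) + 1))/(5 + c) = -3 + (c + (2*c**2 + 1))/(5 + c) = -3 + (c + (1 + 2*c**2))/(5 + c) = -3 + (1 + c + 2*c**2)/(5 + c))
-134*(S(t(-3)) - 1*(-83)) = -134*(2*(-7 + (21/11)**2 - 1*21/11)/(5 + 21/11) - 1*(-83)) = -134*(2*(-7 + 441/121 - 21/11)/(76/11) + 83) = -134*(2*(11/76)*(-637/121) + 83) = -134*(-637/418 + 83) = -134*34057/418 = -2281819/209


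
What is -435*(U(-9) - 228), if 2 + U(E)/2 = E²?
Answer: 30450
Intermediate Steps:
U(E) = -4 + 2*E²
-435*(U(-9) - 228) = -435*((-4 + 2*(-9)²) - 228) = -435*((-4 + 2*81) - 228) = -435*((-4 + 162) - 228) = -435*(158 - 228) = -435*(-70) = 30450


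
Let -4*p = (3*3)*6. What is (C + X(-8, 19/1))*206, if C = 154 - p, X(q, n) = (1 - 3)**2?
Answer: 35329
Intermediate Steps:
p = -27/2 (p = -3*3*6/4 = -9*6/4 = -1/4*54 = -27/2 ≈ -13.500)
X(q, n) = 4 (X(q, n) = (-2)**2 = 4)
C = 335/2 (C = 154 - 1*(-27/2) = 154 + 27/2 = 335/2 ≈ 167.50)
(C + X(-8, 19/1))*206 = (335/2 + 4)*206 = (343/2)*206 = 35329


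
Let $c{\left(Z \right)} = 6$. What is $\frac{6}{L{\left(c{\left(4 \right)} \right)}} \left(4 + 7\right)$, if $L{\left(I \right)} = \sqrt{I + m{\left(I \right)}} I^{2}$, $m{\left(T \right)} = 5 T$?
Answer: $\frac{11}{36} \approx 0.30556$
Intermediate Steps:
$L{\left(I \right)} = \sqrt{6} I^{\frac{5}{2}}$ ($L{\left(I \right)} = \sqrt{I + 5 I} I^{2} = \sqrt{6 I} I^{2} = \sqrt{6} \sqrt{I} I^{2} = \sqrt{6} I^{\frac{5}{2}}$)
$\frac{6}{L{\left(c{\left(4 \right)} \right)}} \left(4 + 7\right) = \frac{6}{\sqrt{6} \cdot 6^{\frac{5}{2}}} \left(4 + 7\right) = \frac{6}{\sqrt{6} \cdot 36 \sqrt{6}} \cdot 11 = \frac{6}{216} \cdot 11 = 6 \cdot \frac{1}{216} \cdot 11 = \frac{1}{36} \cdot 11 = \frac{11}{36}$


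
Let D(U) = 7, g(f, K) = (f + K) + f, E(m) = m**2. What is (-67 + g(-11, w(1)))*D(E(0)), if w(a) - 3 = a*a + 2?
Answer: -581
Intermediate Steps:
w(a) = 5 + a**2 (w(a) = 3 + (a*a + 2) = 3 + (a**2 + 2) = 3 + (2 + a**2) = 5 + a**2)
g(f, K) = K + 2*f (g(f, K) = (K + f) + f = K + 2*f)
(-67 + g(-11, w(1)))*D(E(0)) = (-67 + ((5 + 1**2) + 2*(-11)))*7 = (-67 + ((5 + 1) - 22))*7 = (-67 + (6 - 22))*7 = (-67 - 16)*7 = -83*7 = -581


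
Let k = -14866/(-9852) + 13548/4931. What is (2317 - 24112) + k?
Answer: -529299470699/24290106 ≈ -21791.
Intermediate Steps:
k = 103389571/24290106 (k = -14866*(-1/9852) + 13548*(1/4931) = 7433/4926 + 13548/4931 = 103389571/24290106 ≈ 4.2564)
(2317 - 24112) + k = (2317 - 24112) + 103389571/24290106 = -21795 + 103389571/24290106 = -529299470699/24290106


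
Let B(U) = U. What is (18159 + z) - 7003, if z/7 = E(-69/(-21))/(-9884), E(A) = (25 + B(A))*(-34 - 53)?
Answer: 55141565/4942 ≈ 11158.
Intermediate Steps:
E(A) = -2175 - 87*A (E(A) = (25 + A)*(-34 - 53) = (25 + A)*(-87) = -2175 - 87*A)
z = 8613/4942 (z = 7*((-2175 - (-6003)/(-21))/(-9884)) = 7*((-2175 - (-6003)*(-1)/21)*(-1/9884)) = 7*((-2175 - 87*23/7)*(-1/9884)) = 7*((-2175 - 2001/7)*(-1/9884)) = 7*(-17226/7*(-1/9884)) = 7*(8613/34594) = 8613/4942 ≈ 1.7428)
(18159 + z) - 7003 = (18159 + 8613/4942) - 7003 = 89750391/4942 - 7003 = 55141565/4942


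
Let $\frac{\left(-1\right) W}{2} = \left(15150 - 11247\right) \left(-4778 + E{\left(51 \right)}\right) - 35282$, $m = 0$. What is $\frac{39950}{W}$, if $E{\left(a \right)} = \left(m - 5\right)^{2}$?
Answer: $\frac{19975}{18586241} \approx 0.0010747$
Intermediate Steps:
$E{\left(a \right)} = 25$ ($E{\left(a \right)} = \left(0 - 5\right)^{2} = \left(-5\right)^{2} = 25$)
$W = 37172482$ ($W = - 2 \left(\left(15150 - 11247\right) \left(-4778 + 25\right) - 35282\right) = - 2 \left(3903 \left(-4753\right) - 35282\right) = - 2 \left(-18550959 - 35282\right) = \left(-2\right) \left(-18586241\right) = 37172482$)
$\frac{39950}{W} = \frac{39950}{37172482} = 39950 \cdot \frac{1}{37172482} = \frac{19975}{18586241}$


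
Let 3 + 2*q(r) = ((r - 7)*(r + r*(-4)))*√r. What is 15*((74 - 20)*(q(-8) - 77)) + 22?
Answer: -63563 - 291600*I*√2 ≈ -63563.0 - 4.1238e+5*I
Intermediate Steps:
q(r) = -3/2 - 3*r^(3/2)*(-7 + r)/2 (q(r) = -3/2 + (((r - 7)*(r + r*(-4)))*√r)/2 = -3/2 + (((-7 + r)*(r - 4*r))*√r)/2 = -3/2 + (((-7 + r)*(-3*r))*√r)/2 = -3/2 + ((-3*r*(-7 + r))*√r)/2 = -3/2 + (-3*r^(3/2)*(-7 + r))/2 = -3/2 - 3*r^(3/2)*(-7 + r)/2)
15*((74 - 20)*(q(-8) - 77)) + 22 = 15*((74 - 20)*((-3/2 - 192*I*√2 + 21*(-8)^(3/2)/2) - 77)) + 22 = 15*(54*((-3/2 - 192*I*√2 + 21*(-16*I*√2)/2) - 77)) + 22 = 15*(54*((-3/2 - 192*I*√2 - 168*I*√2) - 77)) + 22 = 15*(54*((-3/2 - 360*I*√2) - 77)) + 22 = 15*(54*(-157/2 - 360*I*√2)) + 22 = 15*(-4239 - 19440*I*√2) + 22 = (-63585 - 291600*I*√2) + 22 = -63563 - 291600*I*√2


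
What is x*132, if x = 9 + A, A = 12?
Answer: 2772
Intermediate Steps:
x = 21 (x = 9 + 12 = 21)
x*132 = 21*132 = 2772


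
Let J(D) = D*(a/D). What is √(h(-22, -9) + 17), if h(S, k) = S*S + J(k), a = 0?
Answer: √501 ≈ 22.383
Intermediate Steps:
J(D) = 0 (J(D) = D*(0/D) = D*0 = 0)
h(S, k) = S² (h(S, k) = S*S + 0 = S² + 0 = S²)
√(h(-22, -9) + 17) = √((-22)² + 17) = √(484 + 17) = √501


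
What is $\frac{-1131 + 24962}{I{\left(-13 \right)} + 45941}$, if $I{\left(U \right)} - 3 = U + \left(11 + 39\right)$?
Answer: $\frac{23831}{45981} \approx 0.51828$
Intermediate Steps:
$I{\left(U \right)} = 53 + U$ ($I{\left(U \right)} = 3 + \left(U + \left(11 + 39\right)\right) = 3 + \left(U + 50\right) = 3 + \left(50 + U\right) = 53 + U$)
$\frac{-1131 + 24962}{I{\left(-13 \right)} + 45941} = \frac{-1131 + 24962}{\left(53 - 13\right) + 45941} = \frac{23831}{40 + 45941} = \frac{23831}{45981}$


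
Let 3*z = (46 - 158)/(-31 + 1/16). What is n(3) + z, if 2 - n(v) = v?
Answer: 307/1485 ≈ 0.20673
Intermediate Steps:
n(v) = 2 - v
z = 1792/1485 (z = ((46 - 158)/(-31 + 1/16))/3 = (-112/(-31 + 1/16))/3 = (-112/(-495/16))/3 = (-112*(-16/495))/3 = (1/3)*(1792/495) = 1792/1485 ≈ 1.2067)
n(3) + z = (2 - 1*3) + 1792/1485 = (2 - 3) + 1792/1485 = -1 + 1792/1485 = 307/1485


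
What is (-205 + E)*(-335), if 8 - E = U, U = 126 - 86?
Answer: 79395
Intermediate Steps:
U = 40
E = -32 (E = 8 - 1*40 = 8 - 40 = -32)
(-205 + E)*(-335) = (-205 - 32)*(-335) = -237*(-335) = 79395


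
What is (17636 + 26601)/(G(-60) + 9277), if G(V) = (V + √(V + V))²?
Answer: 44237*I/(240*√30 + 12757*I) ≈ 3.4312 + 0.35357*I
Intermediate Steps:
G(V) = (V + √2*√V)² (G(V) = (V + √(2*V))² = (V + √2*√V)²)
(17636 + 26601)/(G(-60) + 9277) = (17636 + 26601)/((-60 + √2*√(-60))² + 9277) = 44237/((-60 + √2*(2*I*√15))² + 9277) = 44237/((-60 + 2*I*√30)² + 9277) = 44237/(9277 + (-60 + 2*I*√30)²)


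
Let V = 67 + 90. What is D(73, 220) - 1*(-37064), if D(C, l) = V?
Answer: 37221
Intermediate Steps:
V = 157
D(C, l) = 157
D(73, 220) - 1*(-37064) = 157 - 1*(-37064) = 157 + 37064 = 37221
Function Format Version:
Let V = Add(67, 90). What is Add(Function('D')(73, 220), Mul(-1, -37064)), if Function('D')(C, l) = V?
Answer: 37221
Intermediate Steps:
V = 157
Function('D')(C, l) = 157
Add(Function('D')(73, 220), Mul(-1, -37064)) = Add(157, Mul(-1, -37064)) = Add(157, 37064) = 37221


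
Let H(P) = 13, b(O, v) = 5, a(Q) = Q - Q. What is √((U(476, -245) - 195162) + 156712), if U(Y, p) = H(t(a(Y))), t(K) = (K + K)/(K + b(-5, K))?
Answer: 17*I*√133 ≈ 196.05*I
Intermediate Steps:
a(Q) = 0
t(K) = 2*K/(5 + K) (t(K) = (K + K)/(K + 5) = (2*K)/(5 + K) = 2*K/(5 + K))
U(Y, p) = 13
√((U(476, -245) - 195162) + 156712) = √((13 - 195162) + 156712) = √(-195149 + 156712) = √(-38437) = 17*I*√133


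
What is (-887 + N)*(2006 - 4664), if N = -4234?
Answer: 13611618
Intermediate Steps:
(-887 + N)*(2006 - 4664) = (-887 - 4234)*(2006 - 4664) = -5121*(-2658) = 13611618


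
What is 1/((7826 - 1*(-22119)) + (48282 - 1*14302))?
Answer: 1/63925 ≈ 1.5643e-5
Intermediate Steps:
1/((7826 - 1*(-22119)) + (48282 - 1*14302)) = 1/((7826 + 22119) + (48282 - 14302)) = 1/(29945 + 33980) = 1/63925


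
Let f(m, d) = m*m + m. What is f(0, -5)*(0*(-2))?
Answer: 0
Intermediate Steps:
f(m, d) = m + m² (f(m, d) = m² + m = m + m²)
f(0, -5)*(0*(-2)) = (0*(1 + 0))*(0*(-2)) = (0*1)*0 = 0*0 = 0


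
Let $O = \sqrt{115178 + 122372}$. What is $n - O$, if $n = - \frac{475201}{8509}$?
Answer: $- \frac{475201}{8509} - 5 \sqrt{9502} \approx -543.24$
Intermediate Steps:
$O = 5 \sqrt{9502}$ ($O = \sqrt{237550} = 5 \sqrt{9502} \approx 487.39$)
$n = - \frac{475201}{8509}$ ($n = \left(-475201\right) \frac{1}{8509} = - \frac{475201}{8509} \approx -55.847$)
$n - O = - \frac{475201}{8509} - 5 \sqrt{9502}$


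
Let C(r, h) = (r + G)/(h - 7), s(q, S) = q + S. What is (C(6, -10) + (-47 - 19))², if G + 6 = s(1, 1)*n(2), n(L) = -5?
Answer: 1236544/289 ≈ 4278.7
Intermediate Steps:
s(q, S) = S + q
G = -16 (G = -6 + (1 + 1)*(-5) = -6 + 2*(-5) = -6 - 10 = -16)
C(r, h) = (-16 + r)/(-7 + h) (C(r, h) = (r - 16)/(h - 7) = (-16 + r)/(-7 + h))
(C(6, -10) + (-47 - 19))² = ((-16 + 6)/(-7 - 10) + (-47 - 19))² = (-10/(-17) - 66)² = (-1/17*(-10) - 66)² = (10/17 - 66)² = (-1112/17)² = 1236544/289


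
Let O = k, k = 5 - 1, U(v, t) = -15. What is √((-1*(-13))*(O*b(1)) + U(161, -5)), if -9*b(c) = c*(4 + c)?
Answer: I*√395/3 ≈ 6.6249*I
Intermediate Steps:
k = 4
b(c) = -c*(4 + c)/9
O = 4
√((-1*(-13))*(O*b(1)) + U(161, -5)) = √((-1*(-13))*(4*(-⅑*1*(4 + 1))) - 15) = √(13*(4*(-⅑*1*5)) - 15) = √(13*(4*(-5/9)) - 15) = √(13*(-20/9) - 15) = √(-260/9 - 15) = √(-395/9) = I*√395/3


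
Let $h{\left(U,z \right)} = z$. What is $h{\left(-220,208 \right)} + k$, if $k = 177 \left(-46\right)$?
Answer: $-7934$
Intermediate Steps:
$k = -8142$
$h{\left(-220,208 \right)} + k = 208 - 8142 = -7934$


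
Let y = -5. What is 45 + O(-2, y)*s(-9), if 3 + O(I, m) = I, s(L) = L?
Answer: 90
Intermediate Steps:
O(I, m) = -3 + I
45 + O(-2, y)*s(-9) = 45 + (-3 - 2)*(-9) = 45 - 5*(-9) = 45 + 45 = 90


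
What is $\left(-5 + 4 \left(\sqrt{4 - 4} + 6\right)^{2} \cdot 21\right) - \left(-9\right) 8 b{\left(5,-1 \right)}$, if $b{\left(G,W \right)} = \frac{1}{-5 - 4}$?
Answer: $3011$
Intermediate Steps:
$b{\left(G,W \right)} = - \frac{1}{9}$ ($b{\left(G,W \right)} = \frac{1}{-9} = - \frac{1}{9}$)
$\left(-5 + 4 \left(\sqrt{4 - 4} + 6\right)^{2} \cdot 21\right) - \left(-9\right) 8 b{\left(5,-1 \right)} = \left(-5 + 4 \left(\sqrt{4 - 4} + 6\right)^{2} \cdot 21\right) - \left(-9\right) 8 \left(- \frac{1}{9}\right) = \left(-5 + 4 \left(\sqrt{0} + 6\right)^{2} \cdot 21\right) - \left(-72\right) \left(- \frac{1}{9}\right) = \left(-5 + 4 \left(0 + 6\right)^{2} \cdot 21\right) - 8 = \left(-5 + 4 \cdot 6^{2} \cdot 21\right) - 8 = \left(-5 + 4 \cdot 36 \cdot 21\right) - 8 = \left(-5 + 144 \cdot 21\right) - 8 = \left(-5 + 3024\right) - 8 = 3019 - 8 = 3011$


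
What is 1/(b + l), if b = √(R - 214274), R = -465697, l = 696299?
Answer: 696299/484832977372 - I*√679971/484832977372 ≈ 1.4362e-6 - 1.7008e-9*I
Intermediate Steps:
b = I*√679971 (b = √(-465697 - 214274) = √(-679971) = I*√679971 ≈ 824.6*I)
1/(b + l) = 1/(I*√679971 + 696299) = 1/(696299 + I*√679971)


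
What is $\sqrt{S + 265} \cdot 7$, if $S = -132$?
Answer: $7 \sqrt{133} \approx 80.728$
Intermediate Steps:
$\sqrt{S + 265} \cdot 7 = \sqrt{-132 + 265} \cdot 7 = \sqrt{133} \cdot 7 = 7 \sqrt{133}$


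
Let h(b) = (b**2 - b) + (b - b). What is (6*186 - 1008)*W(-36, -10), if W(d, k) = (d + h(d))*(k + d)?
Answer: -6438528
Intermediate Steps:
h(b) = b**2 - b (h(b) = (b**2 - b) + 0 = b**2 - b)
W(d, k) = (d + k)*(d + d*(-1 + d)) (W(d, k) = (d + d*(-1 + d))*(k + d) = (d + d*(-1 + d))*(d + k) = (d + k)*(d + d*(-1 + d)))
(6*186 - 1008)*W(-36, -10) = (6*186 - 1008)*((-36)**2*(-36 - 10)) = (1116 - 1008)*(1296*(-46)) = 108*(-59616) = -6438528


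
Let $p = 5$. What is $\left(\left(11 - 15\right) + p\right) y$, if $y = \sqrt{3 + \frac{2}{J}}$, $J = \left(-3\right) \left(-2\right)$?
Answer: $\frac{\sqrt{30}}{3} \approx 1.8257$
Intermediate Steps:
$J = 6$
$y = \frac{\sqrt{30}}{3}$ ($y = \sqrt{3 + \frac{2}{6}} = \sqrt{3 + 2 \cdot \frac{1}{6}} = \sqrt{3 + \frac{1}{3}} = \sqrt{\frac{10}{3}} = \frac{\sqrt{30}}{3} \approx 1.8257$)
$\left(\left(11 - 15\right) + p\right) y = \left(\left(11 - 15\right) + 5\right) \frac{\sqrt{30}}{3} = \left(-4 + 5\right) \frac{\sqrt{30}}{3} = 1 \frac{\sqrt{30}}{3} = \frac{\sqrt{30}}{3}$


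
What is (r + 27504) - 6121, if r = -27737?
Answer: -6354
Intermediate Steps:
(r + 27504) - 6121 = (-27737 + 27504) - 6121 = -233 - 6121 = -6354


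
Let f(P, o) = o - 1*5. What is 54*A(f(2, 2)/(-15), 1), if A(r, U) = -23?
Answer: -1242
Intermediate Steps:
f(P, o) = -5 + o (f(P, o) = o - 5 = -5 + o)
54*A(f(2, 2)/(-15), 1) = 54*(-23) = -1242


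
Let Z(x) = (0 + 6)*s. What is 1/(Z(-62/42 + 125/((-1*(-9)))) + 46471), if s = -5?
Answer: 1/46441 ≈ 2.1533e-5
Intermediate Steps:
Z(x) = -30 (Z(x) = (0 + 6)*(-5) = 6*(-5) = -30)
1/(Z(-62/42 + 125/((-1*(-9)))) + 46471) = 1/(-30 + 46471) = 1/46441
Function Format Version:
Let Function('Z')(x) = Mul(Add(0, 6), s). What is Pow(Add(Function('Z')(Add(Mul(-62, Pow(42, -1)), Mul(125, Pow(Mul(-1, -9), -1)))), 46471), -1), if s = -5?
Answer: Rational(1, 46441) ≈ 2.1533e-5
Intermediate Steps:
Function('Z')(x) = -30 (Function('Z')(x) = Mul(Add(0, 6), -5) = Mul(6, -5) = -30)
Pow(Add(Function('Z')(Add(Mul(-62, Pow(42, -1)), Mul(125, Pow(Mul(-1, -9), -1)))), 46471), -1) = Pow(Add(-30, 46471), -1) = Pow(46441, -1) = Rational(1, 46441)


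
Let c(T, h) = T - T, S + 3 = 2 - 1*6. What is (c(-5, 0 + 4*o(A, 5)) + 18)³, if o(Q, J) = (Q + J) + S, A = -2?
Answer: 5832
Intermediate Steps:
S = -7 (S = -3 + (2 - 1*6) = -3 + (2 - 6) = -3 - 4 = -7)
o(Q, J) = -7 + J + Q (o(Q, J) = (Q + J) - 7 = (J + Q) - 7 = -7 + J + Q)
c(T, h) = 0
(c(-5, 0 + 4*o(A, 5)) + 18)³ = (0 + 18)³ = 18³ = 5832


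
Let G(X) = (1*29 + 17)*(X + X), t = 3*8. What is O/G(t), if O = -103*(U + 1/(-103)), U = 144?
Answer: -14831/2208 ≈ -6.7169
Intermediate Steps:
t = 24
O = -14831 (O = -103*(144 + 1/(-103)) = -103*(144 - 1/103) = -103*14831/103 = -14831)
G(X) = 92*X (G(X) = (29 + 17)*(2*X) = 46*(2*X) = 92*X)
O/G(t) = -14831/(92*24) = -14831/2208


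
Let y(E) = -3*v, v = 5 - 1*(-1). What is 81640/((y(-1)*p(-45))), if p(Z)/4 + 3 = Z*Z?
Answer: -10205/18198 ≈ -0.56078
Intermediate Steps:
p(Z) = -12 + 4*Z² (p(Z) = -12 + 4*(Z*Z) = -12 + 4*Z²)
v = 6 (v = 5 + 1 = 6)
y(E) = -18 (y(E) = -3*6 = -18)
81640/((y(-1)*p(-45))) = 81640/((-18*(-12 + 4*(-45)²))) = 81640/((-18*(-12 + 4*2025))) = 81640/((-18*(-12 + 8100))) = 81640/((-18*8088)) = 81640/(-145584) = 81640*(-1/145584) = -10205/18198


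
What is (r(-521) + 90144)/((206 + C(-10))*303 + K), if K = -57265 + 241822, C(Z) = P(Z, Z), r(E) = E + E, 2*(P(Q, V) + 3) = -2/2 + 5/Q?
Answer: 356408/983355 ≈ 0.36244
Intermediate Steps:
P(Q, V) = -7/2 + 5/(2*Q) (P(Q, V) = -3 + (-2/2 + 5/Q)/2 = -3 + (-2*1/2 + 5/Q)/2 = -3 + (-1 + 5/Q)/2 = -3 + (-1/2 + 5/(2*Q)) = -7/2 + 5/(2*Q))
r(E) = 2*E
C(Z) = (5 - 7*Z)/(2*Z)
K = 184557
(r(-521) + 90144)/((206 + C(-10))*303 + K) = (2*(-521) + 90144)/((206 + (1/2)*(5 - 7*(-10))/(-10))*303 + 184557) = (-1042 + 90144)/((206 + (1/2)*(-1/10)*(5 + 70))*303 + 184557) = 89102/((206 + (1/2)*(-1/10)*75)*303 + 184557) = 89102/((206 - 15/4)*303 + 184557) = 89102/((809/4)*303 + 184557) = 89102/(245127/4 + 184557) = 89102/(983355/4) = 89102*(4/983355) = 356408/983355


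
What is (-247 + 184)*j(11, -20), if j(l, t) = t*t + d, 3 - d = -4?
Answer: -25641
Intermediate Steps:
d = 7 (d = 3 - 1*(-4) = 3 + 4 = 7)
j(l, t) = 7 + t² (j(l, t) = t*t + 7 = t² + 7 = 7 + t²)
(-247 + 184)*j(11, -20) = (-247 + 184)*(7 + (-20)²) = -63*(7 + 400) = -63*407 = -25641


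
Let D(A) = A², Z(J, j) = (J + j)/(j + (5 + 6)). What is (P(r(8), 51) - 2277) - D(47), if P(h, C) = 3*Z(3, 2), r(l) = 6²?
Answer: -58303/13 ≈ -4484.8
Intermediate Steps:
r(l) = 36
Z(J, j) = (J + j)/(11 + j) (Z(J, j) = (J + j)/(j + 11) = (J + j)/(11 + j))
P(h, C) = 15/13 (P(h, C) = 3*((3 + 2)/(11 + 2)) = 3*(5/13) = 15/13)
(P(r(8), 51) - 2277) - D(47) = (15/13 - 2277) - 1*47² = -29586/13 - 1*2209 = -29586/13 - 2209 = -58303/13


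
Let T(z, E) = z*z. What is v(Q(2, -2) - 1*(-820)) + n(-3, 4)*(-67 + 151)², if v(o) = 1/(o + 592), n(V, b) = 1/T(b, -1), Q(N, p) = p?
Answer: 621811/1410 ≈ 441.00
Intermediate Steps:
T(z, E) = z²
n(V, b) = b⁻² (n(V, b) = 1/(b²) = b⁻²)
v(o) = 1/(592 + o)
v(Q(2, -2) - 1*(-820)) + n(-3, 4)*(-67 + 151)² = 1/(592 + (-2 - 1*(-820))) + (-67 + 151)²/4² = 1/(592 + (-2 + 820)) + (1/16)*84² = 1/(592 + 818) + (1/16)*7056 = 1/1410 + 441 = 621811/1410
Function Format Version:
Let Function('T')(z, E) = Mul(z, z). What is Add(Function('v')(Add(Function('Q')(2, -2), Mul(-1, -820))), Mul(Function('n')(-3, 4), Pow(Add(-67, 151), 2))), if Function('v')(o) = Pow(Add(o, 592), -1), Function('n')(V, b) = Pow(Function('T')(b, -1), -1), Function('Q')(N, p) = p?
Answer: Rational(621811, 1410) ≈ 441.00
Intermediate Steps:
Function('T')(z, E) = Pow(z, 2)
Function('n')(V, b) = Pow(b, -2) (Function('n')(V, b) = Pow(Pow(b, 2), -1) = Pow(b, -2))
Function('v')(o) = Pow(Add(592, o), -1)
Add(Function('v')(Add(Function('Q')(2, -2), Mul(-1, -820))), Mul(Function('n')(-3, 4), Pow(Add(-67, 151), 2))) = Add(Pow(Add(592, Add(-2, Mul(-1, -820))), -1), Mul(Pow(4, -2), Pow(Add(-67, 151), 2))) = Add(Pow(Add(592, Add(-2, 820)), -1), Mul(Rational(1, 16), Pow(84, 2))) = Add(Pow(Add(592, 818), -1), Mul(Rational(1, 16), 7056)) = Add(Pow(1410, -1), 441) = Add(Rational(1, 1410), 441) = Rational(621811, 1410)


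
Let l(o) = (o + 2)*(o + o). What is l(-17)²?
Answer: 260100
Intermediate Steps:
l(o) = 2*o*(2 + o) (l(o) = (2 + o)*(2*o) = 2*o*(2 + o))
l(-17)² = (2*(-17)*(2 - 17))² = (2*(-17)*(-15))² = 510² = 260100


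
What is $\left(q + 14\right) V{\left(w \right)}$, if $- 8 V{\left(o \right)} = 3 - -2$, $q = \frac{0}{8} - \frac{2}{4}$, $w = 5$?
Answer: $- \frac{135}{16} \approx -8.4375$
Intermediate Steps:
$q = - \frac{1}{2}$ ($q = 0 \cdot \frac{1}{8} - \frac{1}{2} = 0 - \frac{1}{2} = - \frac{1}{2} \approx -0.5$)
$V{\left(o \right)} = - \frac{5}{8}$ ($V{\left(o \right)} = - \frac{3 - -2}{8} = - \frac{3 + 2}{8} = \left(- \frac{1}{8}\right) 5 = - \frac{5}{8}$)
$\left(q + 14\right) V{\left(w \right)} = \left(- \frac{1}{2} + 14\right) \left(- \frac{5}{8}\right) = \frac{27}{2} \left(- \frac{5}{8}\right) = - \frac{135}{16}$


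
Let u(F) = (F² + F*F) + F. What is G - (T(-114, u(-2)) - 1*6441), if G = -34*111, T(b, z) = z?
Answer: 2661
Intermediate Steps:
u(F) = F + 2*F² (u(F) = (F² + F²) + F = 2*F² + F = F + 2*F²)
G = -3774
G - (T(-114, u(-2)) - 1*6441) = -3774 - (-2*(1 + 2*(-2)) - 1*6441) = -3774 - (-2*(1 - 4) - 6441) = -3774 - (-2*(-3) - 6441) = -3774 - (6 - 6441) = -3774 - 1*(-6435) = -3774 + 6435 = 2661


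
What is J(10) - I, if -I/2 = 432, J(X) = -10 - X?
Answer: 844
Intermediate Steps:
I = -864 (I = -2*432 = -864)
J(10) - I = (-10 - 1*10) - 1*(-864) = (-10 - 10) + 864 = -20 + 864 = 844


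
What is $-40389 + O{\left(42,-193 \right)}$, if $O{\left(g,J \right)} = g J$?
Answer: $-48495$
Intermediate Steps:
$O{\left(g,J \right)} = J g$
$-40389 + O{\left(42,-193 \right)} = -40389 - 8106 = -48495$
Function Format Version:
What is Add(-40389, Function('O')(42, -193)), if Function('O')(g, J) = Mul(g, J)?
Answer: -48495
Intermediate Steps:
Function('O')(g, J) = Mul(J, g)
Add(-40389, Function('O')(42, -193)) = Add(-40389, Mul(-193, 42)) = Add(-40389, -8106) = -48495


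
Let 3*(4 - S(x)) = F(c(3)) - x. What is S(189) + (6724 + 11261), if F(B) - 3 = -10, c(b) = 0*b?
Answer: 54163/3 ≈ 18054.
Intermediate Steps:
c(b) = 0
F(B) = -7 (F(B) = 3 - 10 = -7)
S(x) = 19/3 + x/3 (S(x) = 4 - (-7 - x)/3 = 4 + (7/3 + x/3) = 19/3 + x/3)
S(189) + (6724 + 11261) = (19/3 + (⅓)*189) + (6724 + 11261) = (19/3 + 63) + 17985 = 208/3 + 17985 = 54163/3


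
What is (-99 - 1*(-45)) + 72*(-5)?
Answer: -414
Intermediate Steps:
(-99 - 1*(-45)) + 72*(-5) = (-99 + 45) - 360 = -54 - 360 = -414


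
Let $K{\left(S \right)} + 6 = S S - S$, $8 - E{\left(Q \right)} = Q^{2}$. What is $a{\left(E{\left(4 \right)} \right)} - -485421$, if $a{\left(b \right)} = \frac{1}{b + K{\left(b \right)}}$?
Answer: $\frac{28154419}{58} \approx 4.8542 \cdot 10^{5}$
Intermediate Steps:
$E{\left(Q \right)} = 8 - Q^{2}$
$K{\left(S \right)} = -6 + S^{2} - S$ ($K{\left(S \right)} = -6 - \left(S - S S\right) = -6 + \left(S^{2} - S\right) = -6 + S^{2} - S$)
$a{\left(b \right)} = \frac{1}{-6 + b^{2}}$ ($a{\left(b \right)} = \frac{1}{b - \left(6 + b - b^{2}\right)} = \frac{1}{-6 + b^{2}}$)
$a{\left(E{\left(4 \right)} \right)} - -485421 = \frac{1}{-6 + \left(8 - 4^{2}\right)^{2}} - -485421 = \frac{1}{-6 + \left(8 - 16\right)^{2}} + 485421 = \frac{1}{-6 + \left(-8\right)^{2}} + 485421 = \frac{1}{-6 + 64} + 485421 = \frac{1}{58} + 485421 = \frac{28154419}{58}$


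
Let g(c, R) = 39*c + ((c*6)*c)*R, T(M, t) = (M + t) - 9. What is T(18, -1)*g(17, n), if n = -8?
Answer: -105672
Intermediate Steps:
T(M, t) = -9 + M + t
g(c, R) = 39*c + 6*R*c² (g(c, R) = 39*c + ((6*c)*c)*R = 39*c + (6*c²)*R = 39*c + 6*R*c²)
T(18, -1)*g(17, n) = (-9 + 18 - 1)*(3*17*(13 + 2*(-8)*17)) = 8*(3*17*(13 - 272)) = 8*(3*17*(-259)) = 8*(-13209) = -105672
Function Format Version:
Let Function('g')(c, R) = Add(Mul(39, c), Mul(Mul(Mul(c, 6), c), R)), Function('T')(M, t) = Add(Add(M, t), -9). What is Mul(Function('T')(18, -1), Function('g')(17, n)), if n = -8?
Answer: -105672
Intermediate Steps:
Function('T')(M, t) = Add(-9, M, t)
Function('g')(c, R) = Add(Mul(39, c), Mul(6, R, Pow(c, 2))) (Function('g')(c, R) = Add(Mul(39, c), Mul(Mul(Mul(6, c), c), R)) = Add(Mul(39, c), Mul(Mul(6, Pow(c, 2)), R)) = Add(Mul(39, c), Mul(6, R, Pow(c, 2))))
Mul(Function('T')(18, -1), Function('g')(17, n)) = Mul(Add(-9, 18, -1), Mul(3, 17, Add(13, Mul(2, -8, 17)))) = Mul(8, Mul(3, 17, Add(13, -272))) = Mul(8, Mul(3, 17, -259)) = Mul(8, -13209) = -105672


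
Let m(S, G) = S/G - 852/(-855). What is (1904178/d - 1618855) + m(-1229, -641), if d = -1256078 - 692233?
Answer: -64021536675518084/39547466115 ≈ -1.6189e+6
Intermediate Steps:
m(S, G) = 284/285 + S/G (m(S, G) = S/G - 852*(-1/855) = S/G + 284/285 = 284/285 + S/G)
d = -1948311
(1904178/d - 1618855) + m(-1229, -641) = (1904178/(-1948311) - 1618855) + (284/285 - 1229/(-641)) = (1904178*(-1/1948311) - 1618855) + (284/285 - 1229*(-1/641)) = (-634726/649437 - 1618855) + (284/285 + 1229/641) = -1051344969361/649437 + 532309/182685 = -64021536675518084/39547466115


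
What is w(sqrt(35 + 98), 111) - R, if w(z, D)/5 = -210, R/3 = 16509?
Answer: -50577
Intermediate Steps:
R = 49527 (R = 3*16509 = 49527)
w(z, D) = -1050 (w(z, D) = 5*(-210) = -1050)
w(sqrt(35 + 98), 111) - R = -1050 - 1*49527 = -1050 - 49527 = -50577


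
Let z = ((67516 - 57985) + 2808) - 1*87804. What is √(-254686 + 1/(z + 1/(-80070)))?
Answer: 2*I*√2324748045303834005821714/6042482551 ≈ 504.66*I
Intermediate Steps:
z = -75465 (z = (9531 + 2808) - 87804 = 12339 - 87804 = -75465)
√(-254686 + 1/(z + 1/(-80070))) = √(-254686 + 1/(-75465 + 1/(-80070))) = √(-254686 + 1/(-75465 - 1/80070)) = √(-254686 + 1/(-6042482551/80070)) = √(-254686 - 80070/6042482551) = √(-1538935711064056/6042482551) = 2*I*√2324748045303834005821714/6042482551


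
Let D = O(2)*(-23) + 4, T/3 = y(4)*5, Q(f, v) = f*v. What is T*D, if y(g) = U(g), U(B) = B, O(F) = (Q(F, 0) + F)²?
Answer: -5280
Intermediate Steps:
O(F) = F² (O(F) = (F*0 + F)² = (0 + F)² = F²)
y(g) = g
T = 60 (T = 3*(4*5) = 3*20 = 60)
D = -88 (D = 2²*(-23) + 4 = 4*(-23) + 4 = -92 + 4 = -88)
T*D = 60*(-88) = -5280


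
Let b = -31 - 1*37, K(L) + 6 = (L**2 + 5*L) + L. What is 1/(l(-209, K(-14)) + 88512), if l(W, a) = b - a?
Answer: 1/88338 ≈ 1.1320e-5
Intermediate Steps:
K(L) = -6 + L**2 + 6*L (K(L) = -6 + ((L**2 + 5*L) + L) = -6 + (L**2 + 6*L) = -6 + L**2 + 6*L)
b = -68 (b = -31 - 37 = -68)
l(W, a) = -68 - a
1/(l(-209, K(-14)) + 88512) = 1/((-68 - (-6 + (-14)**2 + 6*(-14))) + 88512) = 1/((-68 - (-6 + 196 - 84)) + 88512) = 1/((-68 - 1*106) + 88512) = 1/((-68 - 106) + 88512) = 1/(-174 + 88512) = 1/88338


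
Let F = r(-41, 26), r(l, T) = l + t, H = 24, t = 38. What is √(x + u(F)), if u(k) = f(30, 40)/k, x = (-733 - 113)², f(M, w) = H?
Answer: 2*√178927 ≈ 846.00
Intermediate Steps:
f(M, w) = 24
r(l, T) = 38 + l (r(l, T) = l + 38 = 38 + l)
x = 715716 (x = (-846)² = 715716)
F = -3 (F = 38 - 41 = -3)
u(k) = 24/k
√(x + u(F)) = √(715716 + 24/(-3)) = √(715716 + 24*(-⅓)) = √(715716 - 8) = √715708 = 2*√178927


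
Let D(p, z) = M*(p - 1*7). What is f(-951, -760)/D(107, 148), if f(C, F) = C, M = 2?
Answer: -951/200 ≈ -4.7550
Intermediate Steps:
D(p, z) = -14 + 2*p (D(p, z) = 2*(p - 1*7) = 2*(p - 7) = 2*(-7 + p) = -14 + 2*p)
f(-951, -760)/D(107, 148) = -951/(-14 + 2*107) = -951/(-14 + 214) = -951/200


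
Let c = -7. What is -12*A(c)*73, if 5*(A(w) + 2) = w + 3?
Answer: 12264/5 ≈ 2452.8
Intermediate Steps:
A(w) = -7/5 + w/5 (A(w) = -2 + (w + 3)/5 = -2 + (3 + w)/5 = -2 + (3/5 + w/5) = -7/5 + w/5)
-12*A(c)*73 = -12*(-7/5 + (1/5)*(-7))*73 = -12*(-7/5 - 7/5)*73 = -12*(-14/5)*73 = (168/5)*73 = 12264/5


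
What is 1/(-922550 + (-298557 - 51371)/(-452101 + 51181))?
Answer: -50115/46233549509 ≈ -1.0840e-6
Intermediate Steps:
1/(-922550 + (-298557 - 51371)/(-452101 + 51181)) = 1/(-922550 - 349928/(-400920)) = 1/(-922550 - 349928*(-1/400920)) = 1/(-922550 + 43741/50115) = 1/(-46233549509/50115) = -50115/46233549509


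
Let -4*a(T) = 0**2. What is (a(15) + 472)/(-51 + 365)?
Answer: 236/157 ≈ 1.5032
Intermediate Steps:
a(T) = 0 (a(T) = -1/4*0**2 = -1/4*0 = 0)
(a(15) + 472)/(-51 + 365) = (0 + 472)/(-51 + 365) = 472/314 = 472*(1/314) = 236/157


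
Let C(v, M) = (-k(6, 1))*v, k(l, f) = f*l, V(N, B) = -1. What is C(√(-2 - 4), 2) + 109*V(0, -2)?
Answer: -109 - 6*I*√6 ≈ -109.0 - 14.697*I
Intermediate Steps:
C(v, M) = -6*v (C(v, M) = (-6)*v = (-1*6)*v = -6*v)
C(√(-2 - 4), 2) + 109*V(0, -2) = -6*√(-2 - 4) + 109*(-1) = -6*I*√6 - 109 = -109 - 6*I*√6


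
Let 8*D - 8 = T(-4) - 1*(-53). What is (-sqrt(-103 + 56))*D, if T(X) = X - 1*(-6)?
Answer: -63*I*sqrt(47)/8 ≈ -53.988*I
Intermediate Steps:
T(X) = 6 + X (T(X) = X + 6 = 6 + X)
D = 63/8 (D = 1 + ((6 - 4) - 1*(-53))/8 = 1 + (2 + 53)/8 = 1 + (1/8)*55 = 1 + 55/8 = 63/8 ≈ 7.8750)
(-sqrt(-103 + 56))*D = -sqrt(-103 + 56)*(63/8) = -sqrt(-47)*(63/8) = -I*sqrt(47)*(63/8) = -63*I*sqrt(47)/8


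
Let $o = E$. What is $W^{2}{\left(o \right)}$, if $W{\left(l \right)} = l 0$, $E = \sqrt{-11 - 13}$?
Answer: $0$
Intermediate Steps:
$E = 2 i \sqrt{6}$ ($E = \sqrt{-24} = 2 i \sqrt{6} \approx 4.899 i$)
$o = 2 i \sqrt{6} \approx 4.899 i$
$W{\left(l \right)} = 0$
$W^{2}{\left(o \right)} = 0^{2} = 0$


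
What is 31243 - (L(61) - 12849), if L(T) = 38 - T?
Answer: 44115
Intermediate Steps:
31243 - (L(61) - 12849) = 31243 - ((38 - 1*61) - 12849) = 31243 - ((38 - 61) - 12849) = 31243 - (-23 - 12849) = 31243 - 1*(-12872) = 31243 + 12872 = 44115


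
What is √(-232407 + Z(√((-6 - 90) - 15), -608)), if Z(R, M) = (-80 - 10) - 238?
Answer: I*√232735 ≈ 482.43*I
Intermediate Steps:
Z(R, M) = -328 (Z(R, M) = -90 - 238 = -328)
√(-232407 + Z(√((-6 - 90) - 15), -608)) = √(-232407 - 328) = √(-232735) = I*√232735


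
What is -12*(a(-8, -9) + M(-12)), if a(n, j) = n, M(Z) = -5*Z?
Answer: -624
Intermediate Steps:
-12*(a(-8, -9) + M(-12)) = -12*(-8 - 5*(-12)) = -12*(-8 + 60) = -12*52 = -624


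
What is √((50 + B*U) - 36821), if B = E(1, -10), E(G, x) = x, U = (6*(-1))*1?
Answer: 3*I*√4079 ≈ 191.6*I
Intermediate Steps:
U = -6 (U = -6*1 = -6)
B = -10
√((50 + B*U) - 36821) = √((50 - 10*(-6)) - 36821) = √((50 + 60) - 36821) = √(110 - 36821) = √(-36711) = 3*I*√4079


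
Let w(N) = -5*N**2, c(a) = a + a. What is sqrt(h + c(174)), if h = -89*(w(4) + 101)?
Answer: 39*I ≈ 39.0*I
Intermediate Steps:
c(a) = 2*a
h = -1869 (h = -89*(-5*4**2 + 101) = -89*(-5*16 + 101) = -89*(-80 + 101) = -89*21 = -1869)
sqrt(h + c(174)) = sqrt(-1869 + 2*174) = sqrt(-1869 + 348) = sqrt(-1521) = 39*I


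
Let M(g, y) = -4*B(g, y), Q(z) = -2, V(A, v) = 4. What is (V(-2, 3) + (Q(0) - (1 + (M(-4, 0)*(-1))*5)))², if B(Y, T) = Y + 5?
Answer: 361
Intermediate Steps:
B(Y, T) = 5 + Y
M(g, y) = -20 - 4*g (M(g, y) = -4*(5 + g) = -20 - 4*g)
(V(-2, 3) + (Q(0) - (1 + (M(-4, 0)*(-1))*5)))² = (4 + (-2 - (1 + ((-20 - 4*(-4))*(-1))*5)))² = (4 + (-2 - (1 + ((-20 + 16)*(-1))*5)))² = (4 + (-2 - (1 - 4*(-1)*5)))² = (4 + (-2 - (1 + 4*5)))² = (4 + (-2 - (1 + 20)))² = (4 + (-2 - 1*21))² = (4 + (-2 - 21))² = (4 - 23)² = (-19)² = 361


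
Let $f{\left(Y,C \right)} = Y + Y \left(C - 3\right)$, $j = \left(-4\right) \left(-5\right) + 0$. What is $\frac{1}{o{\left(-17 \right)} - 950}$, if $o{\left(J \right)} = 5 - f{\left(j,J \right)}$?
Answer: $- \frac{1}{565} \approx -0.0017699$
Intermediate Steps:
$j = 20$ ($j = 20 + 0 = 20$)
$f{\left(Y,C \right)} = Y + Y \left(-3 + C\right)$
$o{\left(J \right)} = 45 - 20 J$ ($o{\left(J \right)} = 5 - 20 \left(-2 + J\right) = 5 - \left(-40 + 20 J\right) = 45 - 20 J$)
$\frac{1}{o{\left(-17 \right)} - 950} = \frac{1}{\left(45 - -340\right) - 950} = \frac{1}{\left(45 + 340\right) - 950} = \frac{1}{385 - 950} = \frac{1}{-565} = - \frac{1}{565}$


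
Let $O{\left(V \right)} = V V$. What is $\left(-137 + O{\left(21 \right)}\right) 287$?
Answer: $87248$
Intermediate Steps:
$O{\left(V \right)} = V^{2}$
$\left(-137 + O{\left(21 \right)}\right) 287 = \left(-137 + 21^{2}\right) 287 = \left(-137 + 441\right) 287 = 304 \cdot 287 = 87248$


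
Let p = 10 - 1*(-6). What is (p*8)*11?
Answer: 1408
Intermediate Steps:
p = 16 (p = 10 + 6 = 16)
(p*8)*11 = (16*8)*11 = 128*11 = 1408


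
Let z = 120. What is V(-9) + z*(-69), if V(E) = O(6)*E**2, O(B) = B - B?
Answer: -8280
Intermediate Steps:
O(B) = 0
V(E) = 0 (V(E) = 0*E**2 = 0)
V(-9) + z*(-69) = 0 + 120*(-69) = 0 - 8280 = -8280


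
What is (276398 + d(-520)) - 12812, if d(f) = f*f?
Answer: 533986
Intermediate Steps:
d(f) = f**2
(276398 + d(-520)) - 12812 = (276398 + (-520)**2) - 12812 = (276398 + 270400) - 12812 = 546798 - 12812 = 533986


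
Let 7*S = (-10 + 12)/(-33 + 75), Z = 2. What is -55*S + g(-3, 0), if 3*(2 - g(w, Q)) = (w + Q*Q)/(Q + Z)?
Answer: 625/294 ≈ 2.1259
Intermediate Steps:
g(w, Q) = 2 - (w + Q**2)/(3*(2 + Q)) (g(w, Q) = 2 - (w + Q*Q)/(3*(Q + 2)) = 2 - (w + Q**2)/(3*(2 + Q)))
S = 1/147 (S = ((-10 + 12)/(-33 + 75))/7 = (2/42)/7 = (2*(1/42))/7 = (1/7)*(1/21) = 1/147 ≈ 0.0068027)
-55*S + g(-3, 0) = -55*1/147 + (12 - 1*(-3) - 1*0**2 + 6*0)/(3*(2 + 0)) = -55/147 + (1/3)*(12 + 3 - 1*0 + 0)/2 = -55/147 + (1/3)*(1/2)*(12 + 3 + 0 + 0) = -55/147 + (1/3)*(1/2)*15 = -55/147 + 5/2 = 625/294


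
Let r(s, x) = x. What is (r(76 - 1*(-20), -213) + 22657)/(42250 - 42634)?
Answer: -5611/96 ≈ -58.448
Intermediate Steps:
(r(76 - 1*(-20), -213) + 22657)/(42250 - 42634) = (-213 + 22657)/(42250 - 42634) = 22444/(-384) = 22444*(-1/384) = -5611/96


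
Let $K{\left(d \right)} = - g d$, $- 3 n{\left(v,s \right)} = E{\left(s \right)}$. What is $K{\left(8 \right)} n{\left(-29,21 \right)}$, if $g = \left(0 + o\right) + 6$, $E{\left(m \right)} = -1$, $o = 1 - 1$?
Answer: $-16$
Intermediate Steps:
$o = 0$ ($o = 1 - 1 = 0$)
$g = 6$ ($g = \left(0 + 0\right) + 6 = 0 + 6 = 6$)
$n{\left(v,s \right)} = \frac{1}{3}$ ($n{\left(v,s \right)} = \left(- \frac{1}{3}\right) \left(-1\right) = \frac{1}{3}$)
$K{\left(d \right)} = - 6 d$
$K{\left(8 \right)} n{\left(-29,21 \right)} = \left(-6\right) 8 \cdot \frac{1}{3} = \left(-48\right) \frac{1}{3} = -16$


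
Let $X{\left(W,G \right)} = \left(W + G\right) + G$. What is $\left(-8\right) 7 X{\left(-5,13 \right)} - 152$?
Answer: $-1328$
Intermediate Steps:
$X{\left(W,G \right)} = W + 2 G$ ($X{\left(W,G \right)} = \left(G + W\right) + G = W + 2 G$)
$\left(-8\right) 7 X{\left(-5,13 \right)} - 152 = \left(-8\right) 7 \left(-5 + 2 \cdot 13\right) - 152 = - 56 \left(-5 + 26\right) - 152 = \left(-56\right) 21 - 152 = -1176 - 152 = -1328$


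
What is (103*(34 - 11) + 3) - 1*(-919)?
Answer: 3291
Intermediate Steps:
(103*(34 - 11) + 3) - 1*(-919) = (103*23 + 3) + 919 = (2369 + 3) + 919 = 2372 + 919 = 3291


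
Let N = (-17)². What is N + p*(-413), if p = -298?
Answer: 123363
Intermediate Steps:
N = 289
N + p*(-413) = 289 - 298*(-413) = 289 + 123074 = 123363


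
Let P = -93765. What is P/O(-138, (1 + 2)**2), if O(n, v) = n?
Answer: 31255/46 ≈ 679.46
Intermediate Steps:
P/O(-138, (1 + 2)**2) = -93765/(-138) = -93765*(-1/138) = 31255/46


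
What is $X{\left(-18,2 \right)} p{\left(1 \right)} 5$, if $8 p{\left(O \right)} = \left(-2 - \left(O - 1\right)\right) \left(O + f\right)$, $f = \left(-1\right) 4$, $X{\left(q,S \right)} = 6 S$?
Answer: $45$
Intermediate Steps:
$f = -4$
$p{\left(O \right)} = \frac{\left(-1 - O\right) \left(-4 + O\right)}{8}$ ($p{\left(O \right)} = \frac{\left(-2 - \left(O - 1\right)\right) \left(O - 4\right)}{8} = \frac{\left(-2 - \left(-1 + O\right)\right) \left(-4 + O\right)}{8} = \frac{\left(-1 - O\right) \left(-4 + O\right)}{8}$)
$X{\left(-18,2 \right)} p{\left(1 \right)} 5 = 6 \cdot 2 \left(\frac{1}{2} - \frac{1^{2}}{8} + \frac{3}{8} \cdot 1\right) 5 = 12 \left(\frac{1}{2} - \frac{1}{8} + \frac{3}{8}\right) 5 = 12 \cdot \frac{3}{4} \cdot 5 = 12 \cdot \frac{15}{4} = 45$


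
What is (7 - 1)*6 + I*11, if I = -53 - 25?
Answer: -822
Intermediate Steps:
I = -78
(7 - 1)*6 + I*11 = (7 - 1)*6 - 78*11 = 6*6 - 858 = 36 - 858 = -822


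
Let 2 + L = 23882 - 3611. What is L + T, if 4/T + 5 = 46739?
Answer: 473625725/23367 ≈ 20269.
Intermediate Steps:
L = 20269 (L = -2 + (23882 - 3611) = -2 + 20271 = 20269)
T = 2/23367 (T = 4/(-5 + 46739) = 4/46734 = 4*(1/46734) = 2/23367 ≈ 8.5591e-5)
L + T = 20269 + 2/23367 = 473625725/23367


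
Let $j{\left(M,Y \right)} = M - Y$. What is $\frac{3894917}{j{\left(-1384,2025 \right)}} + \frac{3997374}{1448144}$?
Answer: $- \frac{2813386818041}{2468361448} \approx -1139.8$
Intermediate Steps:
$\frac{3894917}{j{\left(-1384,2025 \right)}} + \frac{3997374}{1448144} = \frac{3894917}{-1384 - 2025} + \frac{3997374}{1448144} = \frac{3894917}{-1384 - 2025} + 3997374 \cdot \frac{1}{1448144} = \frac{3894917}{-3409} + \frac{1998687}{724072} = 3894917 \left(- \frac{1}{3409}\right) + \frac{1998687}{724072} = - \frac{3894917}{3409} + \frac{1998687}{724072} = - \frac{2813386818041}{2468361448}$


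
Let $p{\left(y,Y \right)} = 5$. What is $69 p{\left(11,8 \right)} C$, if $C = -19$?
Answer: $-6555$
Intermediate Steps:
$69 p{\left(11,8 \right)} C = 69 \cdot 5 \left(-19\right) = 345 \left(-19\right) = -6555$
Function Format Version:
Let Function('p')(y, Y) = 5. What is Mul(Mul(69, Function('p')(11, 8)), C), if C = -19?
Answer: -6555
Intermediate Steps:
Mul(Mul(69, Function('p')(11, 8)), C) = Mul(Mul(69, 5), -19) = Mul(345, -19) = -6555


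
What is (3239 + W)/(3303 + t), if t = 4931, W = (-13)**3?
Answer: 521/4117 ≈ 0.12655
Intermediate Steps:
W = -2197
(3239 + W)/(3303 + t) = (3239 - 2197)/(3303 + 4931) = 1042/8234 = 1042*(1/8234) = 521/4117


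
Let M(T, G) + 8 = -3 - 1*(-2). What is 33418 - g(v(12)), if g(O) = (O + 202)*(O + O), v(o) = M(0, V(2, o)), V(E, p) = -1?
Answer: 36892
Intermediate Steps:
M(T, G) = -9 (M(T, G) = -8 + (-3 - 1*(-2)) = -8 + (-3 + 2) = -8 - 1 = -9)
v(o) = -9
g(O) = 2*O*(202 + O) (g(O) = (202 + O)*(2*O) = 2*O*(202 + O))
33418 - g(v(12)) = 33418 - 2*(-9)*(202 - 9) = 33418 - 2*(-9)*193 = 33418 - 1*(-3474) = 33418 + 3474 = 36892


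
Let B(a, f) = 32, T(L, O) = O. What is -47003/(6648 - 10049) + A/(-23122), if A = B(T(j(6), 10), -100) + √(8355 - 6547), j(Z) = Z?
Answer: 543347267/39318961 - 2*√113/11561 ≈ 13.817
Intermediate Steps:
A = 32 + 4*√113 (A = 32 + √(8355 - 6547) = 32 + √1808 = 32 + 4*√113 ≈ 74.521)
-47003/(6648 - 10049) + A/(-23122) = -47003/(6648 - 10049) + (32 + 4*√113)/(-23122) = -47003/(-3401) + (32 + 4*√113)*(-1/23122) = -47003*(-1/3401) + (-16/11561 - 2*√113/11561) = 47003/3401 + (-16/11561 - 2*√113/11561) = 543347267/39318961 - 2*√113/11561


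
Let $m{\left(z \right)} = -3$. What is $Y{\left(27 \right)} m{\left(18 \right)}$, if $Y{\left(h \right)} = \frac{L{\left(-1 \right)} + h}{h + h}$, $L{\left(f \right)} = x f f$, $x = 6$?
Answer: $- \frac{11}{6} \approx -1.8333$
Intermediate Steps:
$L{\left(f \right)} = 6 f^{2}$ ($L{\left(f \right)} = 6 f f = 6 f^{2}$)
$Y{\left(h \right)} = \frac{6 + h}{2 h}$ ($Y{\left(h \right)} = \frac{6 \left(-1\right)^{2} + h}{h + h} = \frac{6 \cdot 1 + h}{2 h} = \left(6 + h\right) \frac{1}{2 h} = \frac{6 + h}{2 h}$)
$Y{\left(27 \right)} m{\left(18 \right)} = \frac{6 + 27}{2 \cdot 27} \left(-3\right) = \frac{1}{2} \cdot \frac{1}{27} \cdot 33 \left(-3\right) = \frac{11}{18} \left(-3\right) = - \frac{11}{6}$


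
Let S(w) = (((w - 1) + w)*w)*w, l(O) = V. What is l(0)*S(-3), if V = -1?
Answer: 63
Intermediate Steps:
l(O) = -1
S(w) = w²*(-1 + 2*w) (S(w) = (((-1 + w) + w)*w)*w = ((-1 + 2*w)*w)*w = (w*(-1 + 2*w))*w = w²*(-1 + 2*w))
l(0)*S(-3) = -(-3)²*(-1 + 2*(-3)) = -9*(-1 - 6) = -9*(-7) = -1*(-63) = 63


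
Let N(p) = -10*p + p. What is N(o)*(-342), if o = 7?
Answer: 21546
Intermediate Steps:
N(p) = -9*p
N(o)*(-342) = -9*7*(-342) = -63*(-342) = 21546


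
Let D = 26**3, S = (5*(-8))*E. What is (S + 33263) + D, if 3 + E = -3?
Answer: 51079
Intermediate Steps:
E = -6 (E = -3 - 3 = -6)
S = 240 (S = (5*(-8))*(-6) = -40*(-6) = 240)
D = 17576
(S + 33263) + D = (240 + 33263) + 17576 = 33503 + 17576 = 51079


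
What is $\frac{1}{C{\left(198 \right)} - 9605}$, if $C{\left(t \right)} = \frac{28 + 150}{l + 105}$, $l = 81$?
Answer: $- \frac{93}{893176} \approx -0.00010412$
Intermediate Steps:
$C{\left(t \right)} = \frac{89}{93}$ ($C{\left(t \right)} = \frac{28 + 150}{81 + 105} = \frac{178}{186} = 178 \cdot \frac{1}{186} = \frac{89}{93}$)
$\frac{1}{C{\left(198 \right)} - 9605} = \frac{1}{\frac{89}{93} - 9605} = \frac{1}{- \frac{893176}{93}} = - \frac{93}{893176}$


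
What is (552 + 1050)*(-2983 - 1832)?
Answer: -7713630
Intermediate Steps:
(552 + 1050)*(-2983 - 1832) = 1602*(-4815) = -7713630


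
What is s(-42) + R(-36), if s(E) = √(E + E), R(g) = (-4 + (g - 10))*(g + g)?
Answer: 3600 + 2*I*√21 ≈ 3600.0 + 9.1651*I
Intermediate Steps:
R(g) = 2*g*(-14 + g) (R(g) = (-4 + (-10 + g))*(2*g) = (-14 + g)*(2*g) = 2*g*(-14 + g))
s(E) = √2*√E (s(E) = √(2*E) = √2*√E)
s(-42) + R(-36) = √2*√(-42) + 2*(-36)*(-14 - 36) = √2*(I*√42) + 2*(-36)*(-50) = 2*I*√21 + 3600 = 3600 + 2*I*√21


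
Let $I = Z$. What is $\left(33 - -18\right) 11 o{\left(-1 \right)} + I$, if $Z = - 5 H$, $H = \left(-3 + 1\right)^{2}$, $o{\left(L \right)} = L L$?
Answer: $541$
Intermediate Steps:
$o{\left(L \right)} = L^{2}$
$H = 4$ ($H = \left(-2\right)^{2} = 4$)
$Z = -20$ ($Z = \left(-5\right) 4 = -20$)
$I = -20$
$\left(33 - -18\right) 11 o{\left(-1 \right)} + I = \left(33 - -18\right) 11 \left(-1\right)^{2} - 20 = \left(33 + 18\right) 11 \cdot 1 - 20 = 51 \cdot 11 - 20 = 561 - 20 = 541$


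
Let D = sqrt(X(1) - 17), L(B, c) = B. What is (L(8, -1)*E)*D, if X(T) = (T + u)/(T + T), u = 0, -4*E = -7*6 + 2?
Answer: 40*I*sqrt(66) ≈ 324.96*I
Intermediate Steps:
E = 10 (E = -(-7*6 + 2)/4 = -(-42 + 2)/4 = -1/4*(-40) = 10)
X(T) = 1/2 (X(T) = (T + 0)/(T + T) = T/((2*T)) = T*(1/(2*T)) = 1/2)
D = I*sqrt(66)/2 (D = sqrt(1/2 - 17) = sqrt(-33/2) = I*sqrt(66)/2 ≈ 4.062*I)
(L(8, -1)*E)*D = (8*10)*(I*sqrt(66)/2) = 80*(I*sqrt(66)/2) = 40*I*sqrt(66)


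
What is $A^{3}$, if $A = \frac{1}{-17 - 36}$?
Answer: $- \frac{1}{148877} \approx -6.717 \cdot 10^{-6}$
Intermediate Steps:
$A = - \frac{1}{53}$ ($A = \frac{1}{-53} = - \frac{1}{53} \approx -0.018868$)
$A^{3} = \left(- \frac{1}{53}\right)^{3} = - \frac{1}{148877}$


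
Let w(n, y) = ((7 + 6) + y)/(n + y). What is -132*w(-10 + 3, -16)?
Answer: -396/23 ≈ -17.217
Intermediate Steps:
w(n, y) = (13 + y)/(n + y)
-132*w(-10 + 3, -16) = -132*(13 - 16)/((-10 + 3) - 16) = -132*(-3)/(-7 - 16) = -132*(-3)/(-23) = -(-132)*(-3)/23 = -132*3/23 = -396/23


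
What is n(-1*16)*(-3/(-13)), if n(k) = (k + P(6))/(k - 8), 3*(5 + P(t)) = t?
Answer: 19/104 ≈ 0.18269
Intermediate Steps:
P(t) = -5 + t/3
n(k) = (-3 + k)/(-8 + k) (n(k) = (k + (-5 + (1/3)*6))/(k - 8) = (k + (-5 + 2))/(-8 + k) = (k - 3)/(-8 + k) = (-3 + k)/(-8 + k))
n(-1*16)*(-3/(-13)) = ((-3 - 1*16)/(-8 - 1*16))*(-3/(-13)) = ((-3 - 16)/(-8 - 16))*(-3*(-1/13)) = (-19/(-24))*(3/13) = -1/24*(-19)*(3/13) = (19/24)*(3/13) = 19/104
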